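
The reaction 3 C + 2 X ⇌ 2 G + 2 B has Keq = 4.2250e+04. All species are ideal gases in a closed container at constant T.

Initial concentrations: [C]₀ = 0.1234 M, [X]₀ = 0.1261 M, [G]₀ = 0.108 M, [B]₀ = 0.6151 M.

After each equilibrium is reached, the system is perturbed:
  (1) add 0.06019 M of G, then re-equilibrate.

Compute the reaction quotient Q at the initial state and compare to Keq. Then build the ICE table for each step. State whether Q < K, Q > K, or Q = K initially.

Q₀ = 147.7; Q < K (proceeds forward)

Q₀ = 147.7 vs Keq = 4.2250e+04 ⇒ Q<K, forward
Step 1:
                    C           X           G           B
  Initial      0.1234      0.1261       0.108      0.6151
  Change     -0.08445     -0.0563      0.0563      0.0563
  Equil       0.03895      0.0698      0.1643      0.6714
  solve Keq expr → x = 0.02815; check Q = 4.2250e+04
Then add 0.06019 M of G.
Step 2:
                    C           X           G           B
  Initial     0.03895      0.0698      0.2245      0.6714
  Change      0.00638    0.004253   -0.004253   -0.004253
  Equil       0.04533     0.07406      0.2202      0.6671
  solve Keq expr → x = -0.002127; check Q = 4.2250e+04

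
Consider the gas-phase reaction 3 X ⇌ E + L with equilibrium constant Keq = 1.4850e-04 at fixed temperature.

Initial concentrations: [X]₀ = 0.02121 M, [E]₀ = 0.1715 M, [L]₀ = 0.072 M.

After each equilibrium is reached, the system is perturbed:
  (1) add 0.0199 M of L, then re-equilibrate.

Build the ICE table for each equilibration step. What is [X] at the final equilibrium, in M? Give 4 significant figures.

[X]_eq = 0.2968 M

Q₀ = 1294 vs Keq = 1.4850e-04 ⇒ Q>K, reverse
Step 1:
                    X           E           L
  Initial     0.02121      0.1715       0.072
  Change       0.2159    -0.07198    -0.07198
  Equil        0.2372     0.09952  1.9902e-05
  solve Keq expr → x = -0.07198; check Q = 1.4850e-04
Then add 0.0199 M of L.
Step 2:
                    X           E           L
  Initial      0.2372     0.09952     0.01992
  Change      0.05961    -0.01987    -0.01987
  Equil        0.2968     0.07965  4.8728e-05
  solve Keq expr → x = -0.01987; check Q = 1.4850e-04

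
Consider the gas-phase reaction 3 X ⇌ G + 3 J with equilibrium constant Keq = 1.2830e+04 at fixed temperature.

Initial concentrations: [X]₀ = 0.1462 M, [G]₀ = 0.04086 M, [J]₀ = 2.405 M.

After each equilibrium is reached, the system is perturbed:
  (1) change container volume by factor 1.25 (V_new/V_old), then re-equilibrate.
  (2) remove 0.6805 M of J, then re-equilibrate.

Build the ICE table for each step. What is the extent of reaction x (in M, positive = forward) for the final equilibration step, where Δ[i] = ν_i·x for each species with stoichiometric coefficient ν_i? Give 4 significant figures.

Q₀ = 181.9 vs Keq = 1.2830e+04 ⇒ Q<K, forward
Step 1:
                   X          G          J
  init        0.1462    0.04086      2.405
  Δ          -0.1011    0.03371     0.1011
  eq         0.04506    0.07457      2.506
  solve Keq expr → x = 0.03371; check Q = 1.2830e+04
Then change container volume by factor 1.25 (V_new/V_old).
Step 2:
                   X          G          J
  init       0.03605    0.05966      2.005
  Δ        -0.002395 7.9841e-04   0.002395
  eq         0.03365    0.06046      2.007
  solve Keq expr → x = 7.9841e-04; check Q = 1.2830e+04
Then remove 0.6805 M of J.
Step 3:
                   X          G          J
  init       0.03365    0.06046      1.327
  Δ         -0.01079   0.003597    0.01079
  eq         0.02286    0.06405      1.338
  solve Keq expr → x = 0.003597; check Q = 1.2830e+04

x = 0.003597 M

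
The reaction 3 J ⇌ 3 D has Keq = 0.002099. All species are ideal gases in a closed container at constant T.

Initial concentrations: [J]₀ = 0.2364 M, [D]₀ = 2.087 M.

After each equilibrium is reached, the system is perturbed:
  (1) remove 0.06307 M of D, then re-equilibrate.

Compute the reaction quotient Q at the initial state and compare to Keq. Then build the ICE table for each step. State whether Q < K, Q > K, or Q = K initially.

Q₀ = 688.1; Q > K (proceeds reverse)

Q₀ = 688.1 vs Keq = 0.002099 ⇒ Q>K, reverse
Step 1:
                   J          D
  I           0.2364      2.087
  C            1.823     -1.823
  E             2.06     0.2637
  solve Keq expr → x = -0.6078; check Q = 0.002099
Then remove 0.06307 M of D.
Step 2:
                   J          D
  I             2.06     0.2006
  C         -0.05591    0.05591
  E            2.004     0.2566
  solve Keq expr → x = 0.01864; check Q = 0.002099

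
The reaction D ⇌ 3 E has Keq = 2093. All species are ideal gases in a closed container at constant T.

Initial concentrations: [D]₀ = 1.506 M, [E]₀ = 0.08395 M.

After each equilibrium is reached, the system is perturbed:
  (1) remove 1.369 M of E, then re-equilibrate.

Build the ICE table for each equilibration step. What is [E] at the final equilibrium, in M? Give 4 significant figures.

[E]_eq = 3.187 M

Q₀ = 3.9286e-04 vs Keq = 2093 ⇒ Q<K, forward
Step 1:
                  D         E
  I           1.506   0.08395
  C          -1.463      4.39
  E         0.04278     4.474
  solve Keq expr → x = 1.463; check Q = 2093
Then remove 1.369 M of E.
Step 2:
                  D         E
  I         0.04278     3.105
  C        -0.02732   0.08195
  E         0.01546     3.187
  solve Keq expr → x = 0.02732; check Q = 2093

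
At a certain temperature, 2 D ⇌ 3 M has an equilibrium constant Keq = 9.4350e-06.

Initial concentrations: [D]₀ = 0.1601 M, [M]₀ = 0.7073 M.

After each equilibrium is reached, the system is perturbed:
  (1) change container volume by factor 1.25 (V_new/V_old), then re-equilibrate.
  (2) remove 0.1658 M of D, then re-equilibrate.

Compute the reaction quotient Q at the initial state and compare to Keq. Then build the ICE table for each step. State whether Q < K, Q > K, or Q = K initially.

Q₀ = 13.8; Q > K (proceeds reverse)

Q₀ = 13.8 vs Keq = 9.4350e-06 ⇒ Q>K, reverse
Step 1:
                   D          M
  init        0.1601     0.7073
  Δ           0.4613    -0.6919
  eq          0.6214    0.01539
  solve Keq expr → x = -0.2306; check Q = 9.4350e-06
Then change container volume by factor 1.25 (V_new/V_old).
Step 2:
                   D          M
  init        0.4971    0.01231
  Δ       -6.2624e-04 9.3937e-04
  eq          0.4965    0.01325
  solve Keq expr → x = 3.1312e-04; check Q = 9.4350e-06
Then remove 0.1658 M of D.
Step 3:
                   D          M
  init        0.3307    0.01325
  Δ         0.002068  -0.003102
  eq          0.3327    0.01015
  solve Keq expr → x = -0.001034; check Q = 9.4350e-06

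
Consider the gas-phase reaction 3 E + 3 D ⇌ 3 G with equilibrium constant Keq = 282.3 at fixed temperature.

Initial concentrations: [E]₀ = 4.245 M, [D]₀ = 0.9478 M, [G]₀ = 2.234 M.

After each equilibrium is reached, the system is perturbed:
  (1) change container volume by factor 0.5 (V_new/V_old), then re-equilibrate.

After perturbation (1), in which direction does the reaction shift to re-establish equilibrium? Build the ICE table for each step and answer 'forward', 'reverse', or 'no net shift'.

Q₀ = 0.1712 vs Keq = 282.3 ⇒ Q<K, forward
Step 1:
                  E         D         G
  init        4.245    0.9478     2.234
  Δ         -0.8125   -0.8125    0.8125
  eq          3.432    0.1353     3.047
  solve Keq expr → x = 0.2708; check Q = 282.3
Then change container volume by factor 0.5 (V_new/V_old).
Step 2:
                  E         D         G
  init        6.865    0.2706     6.093
  Δ         -0.1298   -0.1298    0.1298
  eq          6.735    0.1408     6.223
  solve Keq expr → x = 0.04325; check Q = 282.3

Direction: forward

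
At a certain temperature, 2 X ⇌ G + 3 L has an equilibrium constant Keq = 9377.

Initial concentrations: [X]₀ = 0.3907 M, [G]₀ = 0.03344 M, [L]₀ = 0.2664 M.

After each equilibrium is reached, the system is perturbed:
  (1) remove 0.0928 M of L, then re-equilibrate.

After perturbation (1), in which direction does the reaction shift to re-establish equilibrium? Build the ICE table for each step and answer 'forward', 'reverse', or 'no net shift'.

Q₀ = 0.004142 vs Keq = 9377 ⇒ Q<K, forward
Step 1:
                  X         G         L
  init       0.3907   0.03344    0.2664
  Δ         -0.3869    0.1934    0.5803
  eq       0.003832    0.2269    0.8467
  solve Keq expr → x = 0.1934; check Q = 9377
Then remove 0.0928 M of L.
Step 2:
                  X         G         L
  init     0.003832    0.2269    0.7539
  Δ       -6.0448e-04 3.0224e-04 9.0673e-04
  eq       0.003228    0.2272    0.7548
  solve Keq expr → x = 3.0224e-04; check Q = 9377

Direction: forward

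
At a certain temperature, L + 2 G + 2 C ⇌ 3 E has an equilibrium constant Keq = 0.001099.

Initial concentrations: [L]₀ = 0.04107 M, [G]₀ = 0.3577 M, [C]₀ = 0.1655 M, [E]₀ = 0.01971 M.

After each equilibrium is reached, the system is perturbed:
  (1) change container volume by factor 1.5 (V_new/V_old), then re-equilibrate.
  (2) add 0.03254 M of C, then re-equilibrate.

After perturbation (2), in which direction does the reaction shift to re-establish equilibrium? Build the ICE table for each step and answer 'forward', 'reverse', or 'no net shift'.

Q₀ = 0.0532 vs Keq = 0.001099 ⇒ Q>K, reverse
Step 1:
                   L          G          C          E
  init       0.04107     0.3577     0.1655    0.01971
  Δ         0.004601   0.009201   0.009201    -0.0138
  eq         0.04567     0.3669     0.1747   0.005908
  solve Keq expr → x = -0.004601; check Q = 0.001099
Then change container volume by factor 1.5 (V_new/V_old).
Step 2:
                   L          G          C          E
  init       0.03045     0.2446     0.1165   0.003939
  Δ       3.0252e-04 6.0504e-04 6.0504e-04 -9.0756e-04
  eq         0.03075     0.2452     0.1171   0.003031
  solve Keq expr → x = -3.0252e-04; check Q = 0.001099
Then add 0.03254 M of C.
Step 3:
                   L          G          C          E
  init       0.03075     0.2452     0.1496   0.003031
  Δ       -1.7425e-04 -3.4850e-04 -3.4850e-04 5.2275e-04
  eq         0.03058     0.2449     0.1493   0.003554
  solve Keq expr → x = 1.7425e-04; check Q = 0.001099

Direction: forward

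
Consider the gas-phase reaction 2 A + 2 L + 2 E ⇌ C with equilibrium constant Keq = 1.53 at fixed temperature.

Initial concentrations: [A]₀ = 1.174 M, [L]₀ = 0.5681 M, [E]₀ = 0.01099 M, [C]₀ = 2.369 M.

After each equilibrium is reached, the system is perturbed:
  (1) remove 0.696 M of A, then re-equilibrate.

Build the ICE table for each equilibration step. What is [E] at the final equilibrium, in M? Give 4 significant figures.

Q₀ = 4.4094e+04 vs Keq = 1.53 ⇒ Q>K, reverse
Step 1:
                   A          L          E          C
  I            1.174     0.5681    0.01099      2.369
  C           0.5736     0.5736     0.5736    -0.2868
  E            1.748      1.142     0.5846      2.082
  solve Keq expr → x = -0.2868; check Q = 1.53
Then remove 0.696 M of A.
Step 2:
                   A          L          E          C
  I            1.052      1.142     0.5846      2.082
  C           0.1514     0.1514     0.1514   -0.07571
  E            1.203      1.293     0.7361      2.006
  solve Keq expr → x = -0.07571; check Q = 1.53

[E]_eq = 0.7361 M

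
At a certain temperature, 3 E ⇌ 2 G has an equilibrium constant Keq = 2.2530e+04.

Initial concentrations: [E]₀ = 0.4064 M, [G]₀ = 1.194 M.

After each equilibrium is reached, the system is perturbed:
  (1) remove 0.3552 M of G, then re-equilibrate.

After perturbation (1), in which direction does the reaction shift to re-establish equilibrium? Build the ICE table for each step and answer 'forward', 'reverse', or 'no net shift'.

Q₀ = 21.24 vs Keq = 2.2530e+04 ⇒ Q<K, forward
Step 1:
                  E         G
  Initial    0.4064     1.194
  Change    -0.3614    0.2409
  Equil     0.04504     1.435
  solve Keq expr → x = 0.1205; check Q = 2.2530e+04
Then remove 0.3552 M of G.
Step 2:
                  E         G
  Initial   0.04504      1.08
  Change  -0.007662  0.005108
  Equil     0.03738     1.085
  solve Keq expr → x = 0.002554; check Q = 2.2530e+04

Direction: forward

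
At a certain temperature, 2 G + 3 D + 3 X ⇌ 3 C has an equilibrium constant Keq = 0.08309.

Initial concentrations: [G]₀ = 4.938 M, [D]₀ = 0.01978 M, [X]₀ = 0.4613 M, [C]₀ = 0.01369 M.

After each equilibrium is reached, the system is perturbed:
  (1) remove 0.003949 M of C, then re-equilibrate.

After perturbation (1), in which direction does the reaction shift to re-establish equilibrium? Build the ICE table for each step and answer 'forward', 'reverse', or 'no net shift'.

Q₀ = 0.1385 vs Keq = 0.08309 ⇒ Q>K, reverse
Step 1:
                  G         D         X         C
  init        4.938   0.01978    0.4613   0.01369
  Δ       8.8699e-04   0.00133   0.00133  -0.00133
  eq          4.939   0.02111    0.4626   0.01236
  solve Keq expr → x = -4.4349e-04; check Q = 0.08309
Then remove 0.003949 M of C.
Step 2:
                  G         D         X         C
  init        4.939   0.02111    0.4626  0.008411
  Δ       -0.001635 -0.002453 -0.002453  0.002453
  eq          4.937   0.01866    0.4602   0.01086
  solve Keq expr → x = 8.1757e-04; check Q = 0.08309

Direction: forward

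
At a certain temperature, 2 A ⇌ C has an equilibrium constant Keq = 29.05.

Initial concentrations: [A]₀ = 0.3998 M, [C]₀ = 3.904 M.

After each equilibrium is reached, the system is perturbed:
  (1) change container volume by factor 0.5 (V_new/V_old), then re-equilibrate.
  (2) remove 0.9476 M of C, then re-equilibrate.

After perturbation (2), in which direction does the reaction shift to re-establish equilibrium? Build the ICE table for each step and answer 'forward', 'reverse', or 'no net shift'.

Q₀ = 24.42 vs Keq = 29.05 ⇒ Q<K, forward
Step 1:
                    A           C
  Initial      0.3998       3.904
  Change     -0.03245     0.01622
  Equil        0.3674        3.92
  solve Keq expr → x = 0.01622; check Q = 29.05
Then change container volume by factor 0.5 (V_new/V_old).
Step 2:
                    A           C
  Initial      0.7347        7.84
  Change      -0.2117      0.1058
  Equil         0.523       7.946
  solve Keq expr → x = 0.1058; check Q = 29.05
Then remove 0.9476 M of C.
Step 3:
                    A           C
  Initial       0.523       6.999
  Change     -0.03162     0.01581
  Equil        0.4914       7.015
  solve Keq expr → x = 0.01581; check Q = 29.05

Direction: forward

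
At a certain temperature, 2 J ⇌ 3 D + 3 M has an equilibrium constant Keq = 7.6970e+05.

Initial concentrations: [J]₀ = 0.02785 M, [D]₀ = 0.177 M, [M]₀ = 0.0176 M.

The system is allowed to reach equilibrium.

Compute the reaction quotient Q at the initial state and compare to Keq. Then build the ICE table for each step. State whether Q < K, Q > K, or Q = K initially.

Q₀ = 3.8977e-05; Q < K (proceeds forward)

Q₀ = 3.8977e-05 vs Keq = 7.6970e+05 ⇒ Q<K, forward
Step 1:
                  J         D         M
  init      0.02785     0.177    0.0176
  Δ        -0.02785   0.04177   0.04177
  eq      1.6874e-06    0.2188   0.05937
  solve Keq expr → x = 0.01392; check Q = 7.6970e+05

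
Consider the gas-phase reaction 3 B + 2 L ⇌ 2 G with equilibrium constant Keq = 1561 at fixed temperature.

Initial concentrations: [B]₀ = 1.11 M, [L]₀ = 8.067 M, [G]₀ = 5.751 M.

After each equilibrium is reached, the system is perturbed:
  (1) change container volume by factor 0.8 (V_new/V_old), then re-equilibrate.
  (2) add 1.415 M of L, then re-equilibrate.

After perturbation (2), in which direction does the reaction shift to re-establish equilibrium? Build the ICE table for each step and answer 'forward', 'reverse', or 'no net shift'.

Direction: forward

Q₀ = 0.3716 vs Keq = 1561 ⇒ Q<K, forward
Step 1:
                  B         L         G
  Initial      1.11     8.067     5.751
  Change     -1.031   -0.6875    0.6875
  Equil     0.07871     7.379     6.439
  solve Keq expr → x = 0.3438; check Q = 1561
Then change container volume by factor 0.8 (V_new/V_old).
Step 2:
                  B         L         G
  Initial   0.09839     9.224     8.048
  Change   -0.01952  -0.01301   0.01301
  Equil     0.07887     9.211     8.061
  solve Keq expr → x = 0.006506; check Q = 1561
Then add 1.415 M of L.
Step 3:
                  B         L         G
  Initial   0.07887     10.63     8.061
  Change  -0.007117 -0.004745  0.004745
  Equil     0.07175     10.62     8.066
  solve Keq expr → x = 0.002372; check Q = 1561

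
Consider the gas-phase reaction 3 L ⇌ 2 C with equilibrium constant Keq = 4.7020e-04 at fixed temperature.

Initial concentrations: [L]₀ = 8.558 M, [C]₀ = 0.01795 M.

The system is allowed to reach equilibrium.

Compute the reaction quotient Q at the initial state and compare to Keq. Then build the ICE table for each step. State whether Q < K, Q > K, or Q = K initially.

Q₀ = 5.1406e-07 vs Keq = 4.7020e-04 ⇒ Q<K, forward
Step 1:
                  L         C
  Initial     8.558   0.01795
  Change    -0.6908    0.4605
  Equil       7.867    0.4785
  solve Keq expr → x = 0.2303; check Q = 4.7020e-04

Q₀ = 5.1406e-07; Q < K (proceeds forward)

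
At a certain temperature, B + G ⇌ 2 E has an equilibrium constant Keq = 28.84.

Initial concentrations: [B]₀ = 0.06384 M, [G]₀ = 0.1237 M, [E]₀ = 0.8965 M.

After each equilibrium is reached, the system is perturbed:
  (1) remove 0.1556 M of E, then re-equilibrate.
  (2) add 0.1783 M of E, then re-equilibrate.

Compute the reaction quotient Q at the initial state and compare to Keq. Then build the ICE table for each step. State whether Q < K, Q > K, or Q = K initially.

Q₀ = 101.8; Q > K (proceeds reverse)

Q₀ = 101.8 vs Keq = 28.84 ⇒ Q>K, reverse
Step 1:
                    B           G           E
  Initial     0.06384      0.1237      0.8965
  Change      0.05552     0.05552      -0.111
  Equil        0.1194      0.1792      0.7855
  solve Keq expr → x = -0.05552; check Q = 28.84
Then remove 0.1556 M of E.
Step 2:
                    B           G           E
  Initial      0.1194      0.1792      0.6299
  Change     -0.02075    -0.02075     0.04149
  Equil       0.09861      0.1585      0.6714
  solve Keq expr → x = 0.02075; check Q = 28.84
Then add 0.1783 M of E.
Step 3:
                    B           G           E
  Initial     0.09861      0.1585      0.8497
  Change      0.02378     0.02378    -0.04756
  Equil        0.1224      0.1823      0.8021
  solve Keq expr → x = -0.02378; check Q = 28.84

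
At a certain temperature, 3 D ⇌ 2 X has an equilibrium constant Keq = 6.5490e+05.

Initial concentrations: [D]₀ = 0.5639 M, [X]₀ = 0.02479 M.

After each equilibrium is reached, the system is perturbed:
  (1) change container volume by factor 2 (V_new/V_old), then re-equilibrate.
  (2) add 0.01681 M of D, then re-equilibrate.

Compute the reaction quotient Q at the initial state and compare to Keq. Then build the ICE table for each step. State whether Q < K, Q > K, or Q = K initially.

Q₀ = 0.003427 vs Keq = 6.5490e+05 ⇒ Q<K, forward
Step 1:
                  D         X
  Initial    0.5639   0.02479
  Change    -0.5577    0.3718
  Equil    0.006216    0.3966
  solve Keq expr → x = 0.1859; check Q = 6.5490e+05
Then change container volume by factor 2 (V_new/V_old).
Step 2:
                  D         X
  Initial  0.003108    0.1983
  Change  8.0077e-04 -5.3385e-04
  Equil    0.003909    0.1978
  solve Keq expr → x = -2.6692e-04; check Q = 6.5490e+05
Then add 0.01681 M of D.
Step 3:
                  D         X
  Initial   0.02072    0.1978
  Change   -0.01666   0.01111
  Equil    0.004054    0.2089
  solve Keq expr → x = 0.005555; check Q = 6.5490e+05

Q₀ = 0.003427; Q < K (proceeds forward)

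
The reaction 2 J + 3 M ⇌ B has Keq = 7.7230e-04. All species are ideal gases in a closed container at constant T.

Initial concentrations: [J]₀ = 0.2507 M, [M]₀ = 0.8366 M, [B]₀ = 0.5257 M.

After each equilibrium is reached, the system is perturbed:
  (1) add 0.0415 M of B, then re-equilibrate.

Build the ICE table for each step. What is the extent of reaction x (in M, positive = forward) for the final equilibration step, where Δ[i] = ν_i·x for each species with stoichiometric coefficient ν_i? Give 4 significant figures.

x = -0.03683 M

Q₀ = 14.28 vs Keq = 7.7230e-04 ⇒ Q>K, reverse
Step 1:
                  J         M         B
  I          0.2507    0.8366    0.5257
  C           1.019     1.528   -0.5093
  E           1.269     2.364   0.01644
  solve Keq expr → x = -0.5093; check Q = 7.7230e-04
Then add 0.0415 M of B.
Step 2:
                  J         M         B
  I           1.269     2.364   0.05794
  C         0.07366    0.1105  -0.03683
  E           1.343     2.475   0.02111
  solve Keq expr → x = -0.03683; check Q = 7.7230e-04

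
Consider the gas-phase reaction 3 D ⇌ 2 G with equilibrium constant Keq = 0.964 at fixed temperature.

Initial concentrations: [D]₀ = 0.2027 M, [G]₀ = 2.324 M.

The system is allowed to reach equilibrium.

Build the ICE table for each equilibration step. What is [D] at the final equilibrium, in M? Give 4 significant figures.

[D]_eq = 1.358 M

Q₀ = 648.5 vs Keq = 0.964 ⇒ Q>K, reverse
Step 1:
                    D           G
  init         0.2027       2.324
  Δ             1.155     -0.7702
  eq            1.358       1.554
  solve Keq expr → x = -0.3851; check Q = 0.964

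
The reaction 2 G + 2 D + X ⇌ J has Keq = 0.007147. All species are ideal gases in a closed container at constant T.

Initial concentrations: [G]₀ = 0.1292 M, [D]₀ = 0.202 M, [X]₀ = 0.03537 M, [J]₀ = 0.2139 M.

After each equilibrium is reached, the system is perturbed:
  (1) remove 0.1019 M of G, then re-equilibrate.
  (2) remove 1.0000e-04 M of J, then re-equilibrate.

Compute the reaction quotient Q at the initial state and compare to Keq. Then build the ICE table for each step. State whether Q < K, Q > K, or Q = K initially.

Q₀ = 8879 vs Keq = 0.007147 ⇒ Q>K, reverse
Step 1:
                    G           D           X           J
  init         0.1292       0.202     0.03537      0.2139
  Δ            0.4274      0.4274      0.2137     -0.2137
  eq           0.5566      0.6294      0.2491  2.1840e-04
  solve Keq expr → x = -0.2137; check Q = 0.007147
Then remove 0.1019 M of G.
Step 2:
                    G           D           X           J
  init         0.4547      0.6294      0.2491  2.1840e-04
  Δ        1.4490e-04  1.4490e-04  7.2448e-05 -7.2448e-05
  eq           0.4548      0.6295      0.2491  1.4595e-04
  solve Keq expr → x = -7.2448e-05; check Q = 0.007147
Then remove 1.0000e-04 M of J.
Step 3:
                    G           D           X           J
  init         0.4548      0.6295      0.2491  4.5948e-05
  Δ       -1.9944e-04 -1.9944e-04 -9.9721e-05  9.9721e-05
  eq           0.4546      0.6293       0.249  1.4567e-04
  solve Keq expr → x = 9.9721e-05; check Q = 0.007147

Q₀ = 8879; Q > K (proceeds reverse)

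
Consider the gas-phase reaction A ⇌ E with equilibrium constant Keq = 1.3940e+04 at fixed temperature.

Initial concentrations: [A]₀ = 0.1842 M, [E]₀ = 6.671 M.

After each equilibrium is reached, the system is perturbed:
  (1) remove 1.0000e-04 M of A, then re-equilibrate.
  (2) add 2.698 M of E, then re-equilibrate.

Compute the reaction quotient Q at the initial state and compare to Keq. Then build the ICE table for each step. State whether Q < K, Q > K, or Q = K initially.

Q₀ = 36.22; Q < K (proceeds forward)

Q₀ = 36.22 vs Keq = 1.3940e+04 ⇒ Q<K, forward
Step 1:
                  A         E
  I          0.1842     6.671
  C         -0.1837    0.1837
  E       4.9173e-04     6.855
  solve Keq expr → x = 0.1837; check Q = 1.3940e+04
Then remove 1.0000e-04 M of A.
Step 2:
                  A         E
  I       3.9173e-04     6.855
  C       9.9993e-05 -9.9993e-05
  E       4.9172e-04     6.855
  solve Keq expr → x = -9.9993e-05; check Q = 1.3940e+04
Then add 2.698 M of E.
Step 3:
                  A         E
  I       4.9172e-04     9.553
  C       1.9353e-04 -1.9353e-04
  E       6.8525e-04     9.552
  solve Keq expr → x = -1.9353e-04; check Q = 1.3940e+04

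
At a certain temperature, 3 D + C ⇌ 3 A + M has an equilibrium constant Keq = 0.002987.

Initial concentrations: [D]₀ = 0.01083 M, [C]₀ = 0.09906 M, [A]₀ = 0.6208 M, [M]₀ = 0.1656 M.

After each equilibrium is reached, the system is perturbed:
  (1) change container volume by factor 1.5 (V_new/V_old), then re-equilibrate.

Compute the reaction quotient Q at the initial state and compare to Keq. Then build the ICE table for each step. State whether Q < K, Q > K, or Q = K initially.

Q₀ = 3.1487e+05; Q > K (proceeds reverse)

Q₀ = 3.1487e+05 vs Keq = 0.002987 ⇒ Q>K, reverse
Step 1:
                  D         C         A         M
  init      0.01083   0.09906    0.6208    0.1656
  Δ          0.4514    0.1505   -0.4514   -0.1505
  eq         0.4622    0.2495    0.1694   0.01514
  solve Keq expr → x = -0.1505; check Q = 0.002987
Then change container volume by factor 1.5 (V_new/V_old).
Step 2:
                  D         C         A         M
  init       0.3081    0.1663    0.1129   0.01009
  Δ               0         0         0         0
  eq         0.3081    0.1663    0.1129   0.01009
  solve Keq expr → x = 0; check Q = 0.002987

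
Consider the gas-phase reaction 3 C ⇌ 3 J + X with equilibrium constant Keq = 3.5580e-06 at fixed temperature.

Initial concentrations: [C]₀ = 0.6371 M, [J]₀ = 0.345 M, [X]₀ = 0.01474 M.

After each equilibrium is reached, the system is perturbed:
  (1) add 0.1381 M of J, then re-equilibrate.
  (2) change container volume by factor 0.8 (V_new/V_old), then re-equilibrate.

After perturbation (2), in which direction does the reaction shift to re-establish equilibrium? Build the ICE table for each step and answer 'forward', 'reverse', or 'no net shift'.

Direction: reverse

Q₀ = 0.002341 vs Keq = 3.5580e-06 ⇒ Q>K, reverse
Step 1:
                  C         J         X
  Initial    0.6371     0.345   0.01474
  Change     0.0441   -0.0441   -0.0147
  Equil      0.6812    0.3009 4.1280e-05
  solve Keq expr → x = -0.0147; check Q = 3.5580e-06
Then add 0.1381 M of J.
Step 2:
                  C         J         X
  Initial    0.6812     0.439 4.1280e-05
  Change  8.3924e-05 -8.3924e-05 -2.7975e-05
  Equil      0.6813    0.4389 1.3305e-05
  solve Keq expr → x = -2.7975e-05; check Q = 3.5580e-06
Then change container volume by factor 0.8 (V_new/V_old).
Step 3:
                  C         J         X
  Initial    0.8516    0.5486 1.6632e-05
  Change  9.9755e-06 -9.9755e-06 -3.3252e-06
  Equil      0.8516    0.5486 1.3307e-05
  solve Keq expr → x = -3.3252e-06; check Q = 3.5580e-06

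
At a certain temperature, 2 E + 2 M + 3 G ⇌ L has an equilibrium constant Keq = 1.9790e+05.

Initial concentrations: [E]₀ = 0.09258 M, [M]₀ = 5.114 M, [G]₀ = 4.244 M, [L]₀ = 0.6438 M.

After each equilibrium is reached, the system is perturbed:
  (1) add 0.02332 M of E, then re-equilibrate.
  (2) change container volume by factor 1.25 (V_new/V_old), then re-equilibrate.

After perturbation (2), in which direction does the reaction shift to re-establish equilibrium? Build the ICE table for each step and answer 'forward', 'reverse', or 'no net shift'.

Direction: reverse

Q₀ = 0.03757 vs Keq = 1.9790e+05 ⇒ Q<K, forward
Step 1:
                   E          M          G          L
  I          0.09258      5.114      4.244     0.6438
  C         -0.09254   -0.09254    -0.1388    0.04627
  E       4.4709e-05      5.021      4.105     0.6901
  solve Keq expr → x = 0.04627; check Q = 1.9790e+05
Then add 0.02332 M of E.
Step 2:
                   E          M          G          L
  I          0.02336      5.021      4.105     0.6901
  C         -0.02332   -0.02332   -0.03498    0.01166
  E       4.5880e-05      4.998       4.07     0.7017
  solve Keq expr → x = 0.01166; check Q = 1.9790e+05
Then change container volume by factor 1.25 (V_new/V_old).
Step 3:
                   E          M          G          L
  I       3.6704e-05      3.999      3.256     0.5614
  C       3.4980e-05 3.4980e-05 5.2470e-05 -1.7490e-05
  E       7.1684e-05      3.999      3.256     0.5614
  solve Keq expr → x = -1.7490e-05; check Q = 1.9790e+05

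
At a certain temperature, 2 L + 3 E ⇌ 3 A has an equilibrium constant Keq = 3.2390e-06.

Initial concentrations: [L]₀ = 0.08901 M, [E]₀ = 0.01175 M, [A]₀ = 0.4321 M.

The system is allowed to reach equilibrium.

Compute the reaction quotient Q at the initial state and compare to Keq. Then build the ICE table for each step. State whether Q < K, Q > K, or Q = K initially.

Q₀ = 6.2771e+06 vs Keq = 3.2390e-06 ⇒ Q>K, reverse
Step 1:
                   L          E          A
  init       0.08901    0.01175     0.4321
  Δ           0.2858     0.4287    -0.4287
  eq          0.3748     0.4405   0.003388
  solve Keq expr → x = -0.1429; check Q = 3.2390e-06

Q₀ = 6.2771e+06; Q > K (proceeds reverse)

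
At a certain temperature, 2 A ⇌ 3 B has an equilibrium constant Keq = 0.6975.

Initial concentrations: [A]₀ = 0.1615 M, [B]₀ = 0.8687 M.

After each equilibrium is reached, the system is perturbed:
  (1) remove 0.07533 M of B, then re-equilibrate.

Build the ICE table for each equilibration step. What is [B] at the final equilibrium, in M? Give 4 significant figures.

Q₀ = 25.13 vs Keq = 0.6975 ⇒ Q>K, reverse
Step 1:
                  A         B
  I          0.1615    0.8687
  C          0.2513    -0.377
  E          0.4128    0.4917
  solve Keq expr → x = -0.1257; check Q = 0.6975
Then remove 0.07533 M of B.
Step 2:
                  A         B
  I          0.4128    0.4164
  C        -0.03268   0.04902
  E          0.3802    0.4654
  solve Keq expr → x = 0.01634; check Q = 0.6975

[B]_eq = 0.4654 M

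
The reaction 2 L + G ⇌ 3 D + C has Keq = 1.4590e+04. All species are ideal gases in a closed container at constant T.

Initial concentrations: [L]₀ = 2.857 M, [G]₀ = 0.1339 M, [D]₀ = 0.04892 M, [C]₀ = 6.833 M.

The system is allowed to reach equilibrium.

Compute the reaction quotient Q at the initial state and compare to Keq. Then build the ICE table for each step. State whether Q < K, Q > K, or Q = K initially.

Q₀ = 7.3193e-04 vs Keq = 1.4590e+04 ⇒ Q<K, forward
Step 1:
                  L         G         D         C
  I           2.857    0.1339   0.04892     6.833
  C         -0.2678   -0.1339    0.4017    0.1339
  E           2.589 6.5166e-06    0.4506     6.967
  solve Keq expr → x = 0.1339; check Q = 1.4590e+04

Q₀ = 7.3193e-04; Q < K (proceeds forward)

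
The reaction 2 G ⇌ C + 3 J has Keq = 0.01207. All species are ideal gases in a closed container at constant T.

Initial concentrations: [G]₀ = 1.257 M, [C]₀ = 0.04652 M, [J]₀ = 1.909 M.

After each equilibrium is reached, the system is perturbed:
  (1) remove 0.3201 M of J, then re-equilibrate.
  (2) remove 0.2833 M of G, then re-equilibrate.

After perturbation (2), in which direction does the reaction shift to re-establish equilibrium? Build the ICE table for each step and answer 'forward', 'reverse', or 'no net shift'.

Direction: reverse

Q₀ = 0.2048 vs Keq = 0.01207 ⇒ Q>K, reverse
Step 1:
                  G         C         J
  I           1.257   0.04652     1.909
  C         0.08534  -0.04267    -0.128
  E           1.342   0.00385     1.781
  solve Keq expr → x = -0.04267; check Q = 0.01207
Then remove 0.3201 M of J.
Step 2:
                  G         C         J
  I           1.342   0.00385     1.461
  C       -0.005882  0.002941  0.008823
  E           1.336  0.006791      1.47
  solve Keq expr → x = 0.002941; check Q = 0.01207
Then remove 0.2833 M of G.
Step 3:
                  G         C         J
  I           1.053  0.006791      1.47
  C        0.004938 -0.002469 -0.007408
  E           1.058  0.004322     1.462
  solve Keq expr → x = -0.002469; check Q = 0.01207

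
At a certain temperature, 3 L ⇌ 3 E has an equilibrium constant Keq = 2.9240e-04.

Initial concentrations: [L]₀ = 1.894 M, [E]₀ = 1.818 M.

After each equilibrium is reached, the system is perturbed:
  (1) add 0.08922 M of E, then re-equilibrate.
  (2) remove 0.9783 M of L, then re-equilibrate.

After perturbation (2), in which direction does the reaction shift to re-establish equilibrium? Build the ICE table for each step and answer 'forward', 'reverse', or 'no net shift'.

Direction: reverse

Q₀ = 0.8844 vs Keq = 2.9240e-04 ⇒ Q>K, reverse
Step 1:
                  L         E
  I           1.894     1.818
  C           1.587    -1.587
  E           3.481     0.231
  solve Keq expr → x = -0.529; check Q = 2.9240e-04
Then add 0.08922 M of E.
Step 2:
                  L         E
  I           3.481    0.3203
  C         0.08367  -0.08367
  E           3.565    0.2366
  solve Keq expr → x = -0.02789; check Q = 2.9240e-04
Then remove 0.9783 M of L.
Step 3:
                  L         E
  I           2.586    0.2366
  C         0.06089  -0.06089
  E           2.647    0.1757
  solve Keq expr → x = -0.0203; check Q = 2.9240e-04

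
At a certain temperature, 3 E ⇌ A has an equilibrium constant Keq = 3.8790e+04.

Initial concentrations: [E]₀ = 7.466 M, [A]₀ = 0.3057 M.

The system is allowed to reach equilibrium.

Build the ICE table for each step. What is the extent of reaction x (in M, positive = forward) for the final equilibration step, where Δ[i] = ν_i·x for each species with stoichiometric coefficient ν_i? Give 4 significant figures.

x = 2.475 M

Q₀ = 7.3457e-04 vs Keq = 3.8790e+04 ⇒ Q<K, forward
Step 1:
                  E         A
  init        7.466    0.3057
  Δ          -7.424     2.475
  eq        0.04154     2.781
  solve Keq expr → x = 2.475; check Q = 3.8790e+04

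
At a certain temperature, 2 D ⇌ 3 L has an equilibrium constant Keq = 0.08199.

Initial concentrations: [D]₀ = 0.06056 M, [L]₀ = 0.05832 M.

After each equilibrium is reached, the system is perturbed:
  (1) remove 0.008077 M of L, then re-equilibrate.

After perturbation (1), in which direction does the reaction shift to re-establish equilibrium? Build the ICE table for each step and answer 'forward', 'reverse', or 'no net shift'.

Direction: forward

Q₀ = 0.05409 vs Keq = 0.08199 ⇒ Q<K, forward
Step 1:
                  D         L
  init      0.06056   0.05832
  Δ       -0.003863  0.005795
  eq         0.0567   0.06411
  solve Keq expr → x = 0.001932; check Q = 0.08199
Then remove 0.008077 M of L.
Step 2:
                  D         L
  init       0.0567   0.05604
  Δ       -0.003571  0.005356
  eq        0.05313   0.06139
  solve Keq expr → x = 0.001785; check Q = 0.08199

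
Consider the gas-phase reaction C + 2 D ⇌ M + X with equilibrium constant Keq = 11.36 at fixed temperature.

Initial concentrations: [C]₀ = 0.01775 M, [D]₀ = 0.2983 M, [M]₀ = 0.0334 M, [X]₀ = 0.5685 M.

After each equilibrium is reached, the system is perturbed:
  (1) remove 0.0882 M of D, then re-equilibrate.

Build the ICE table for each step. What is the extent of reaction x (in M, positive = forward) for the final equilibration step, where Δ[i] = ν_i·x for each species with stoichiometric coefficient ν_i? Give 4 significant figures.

x = -0.006935 M

Q₀ = 12.02 vs Keq = 11.36 ⇒ Q>K, reverse
Step 1:
                    C           D           M           X
  Initial     0.01775      0.2983      0.0334      0.5685
  Change   5.6178e-04    0.001124 -5.6178e-04 -5.6178e-04
  Equil       0.01831      0.2994     0.03284      0.5679
  solve Keq expr → x = -5.6178e-04; check Q = 11.36
Then remove 0.0882 M of D.
Step 2:
                    C           D           M           X
  Initial     0.01831      0.2112     0.03284      0.5679
  Change     0.006935     0.01387   -0.006935   -0.006935
  Equil       0.02525      0.2251      0.0259       0.561
  solve Keq expr → x = -0.006935; check Q = 11.36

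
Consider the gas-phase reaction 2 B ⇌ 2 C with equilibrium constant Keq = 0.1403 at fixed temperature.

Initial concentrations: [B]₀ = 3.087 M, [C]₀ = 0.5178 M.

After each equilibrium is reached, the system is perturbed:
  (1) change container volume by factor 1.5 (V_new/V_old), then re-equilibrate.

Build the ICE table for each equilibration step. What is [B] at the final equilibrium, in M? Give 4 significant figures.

Q₀ = 0.02814 vs Keq = 0.1403 ⇒ Q<K, forward
Step 1:
                    B           C
  I             3.087      0.5178
  C           -0.4645      0.4645
  E             2.622      0.9823
  solve Keq expr → x = 0.2323; check Q = 0.1403
Then change container volume by factor 1.5 (V_new/V_old).
Step 2:
                    B           C
  I             1.748      0.6549
  C                 0           0
  E             1.748      0.6549
  solve Keq expr → x = 0; check Q = 0.1403

[B]_eq = 1.748 M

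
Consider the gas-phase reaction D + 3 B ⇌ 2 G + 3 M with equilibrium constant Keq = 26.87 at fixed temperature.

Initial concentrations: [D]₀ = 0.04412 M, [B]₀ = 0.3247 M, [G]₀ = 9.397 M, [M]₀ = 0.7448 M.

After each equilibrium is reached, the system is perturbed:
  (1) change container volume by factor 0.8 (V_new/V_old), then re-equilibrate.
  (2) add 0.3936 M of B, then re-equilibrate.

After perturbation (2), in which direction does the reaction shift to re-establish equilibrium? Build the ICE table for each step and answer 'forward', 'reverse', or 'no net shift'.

Q₀ = 2.4155e+04 vs Keq = 26.87 ⇒ Q>K, reverse
Step 1:
                    D           B           G           M
  init        0.04412      0.3247       9.397      0.7448
  Δ            0.1472      0.4415     -0.2943     -0.4415
  eq           0.1913      0.7662       9.103      0.3033
  solve Keq expr → x = -0.1472; check Q = 26.87
Then change container volume by factor 0.8 (V_new/V_old).
Step 2:
                    D           B           G           M
  init         0.2391      0.9577       11.38      0.3791
  Δ          0.005857     0.01757    -0.01171    -0.01757
  eq            0.245      0.9753       11.37      0.3616
  solve Keq expr → x = -0.005857; check Q = 26.87
Then add 0.3936 M of B.
Step 3:
                    D           B           G           M
  init          0.245       1.369       11.37      0.3616
  Δ          -0.03016    -0.09047     0.06031     0.09047
  eq           0.2148       1.278       11.43       0.452
  solve Keq expr → x = 0.03016; check Q = 26.87

Direction: forward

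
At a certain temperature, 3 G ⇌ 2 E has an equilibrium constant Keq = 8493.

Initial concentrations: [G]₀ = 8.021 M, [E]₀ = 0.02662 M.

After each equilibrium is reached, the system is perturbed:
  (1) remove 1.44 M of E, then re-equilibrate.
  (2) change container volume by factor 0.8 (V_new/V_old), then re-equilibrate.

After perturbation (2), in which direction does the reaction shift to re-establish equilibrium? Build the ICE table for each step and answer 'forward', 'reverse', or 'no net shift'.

Q₀ = 1.3732e-06 vs Keq = 8493 ⇒ Q<K, forward
Step 1:
                   G          E
  I            8.021    0.02662
  C           -7.872      5.248
  E           0.1485      5.275
  solve Keq expr → x = 2.624; check Q = 8493
Then remove 1.44 M of E.
Step 2:
                   G          E
  I           0.1485      3.835
  C         -0.02805     0.0187
  E           0.1205      3.854
  solve Keq expr → x = 0.009349; check Q = 8493
Then change container volume by factor 0.8 (V_new/V_old).
Step 3:
                   G          E
  I           0.1506      4.817
  C         -0.01066   0.007105
  E           0.1399      4.824
  solve Keq expr → x = 0.003552; check Q = 8493

Direction: forward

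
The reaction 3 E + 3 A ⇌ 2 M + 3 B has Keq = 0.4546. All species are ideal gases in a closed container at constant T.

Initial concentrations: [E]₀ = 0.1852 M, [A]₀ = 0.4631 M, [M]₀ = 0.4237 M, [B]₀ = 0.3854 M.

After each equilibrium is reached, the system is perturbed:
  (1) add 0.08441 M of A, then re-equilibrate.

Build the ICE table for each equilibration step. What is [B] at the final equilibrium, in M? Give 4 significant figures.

Q₀ = 16.29 vs Keq = 0.4546 ⇒ Q>K, reverse
Step 1:
                  E         A         M         B
  init       0.1852    0.4631    0.4237    0.3854
  Δ          0.1151    0.1151  -0.07671   -0.1151
  eq         0.3003    0.5782     0.347    0.2703
  solve Keq expr → x = -0.03836; check Q = 0.4546
Then add 0.08441 M of A.
Step 2:
                  E         A         M         B
  init       0.3003    0.6626     0.347    0.2703
  Δ         -0.0139   -0.0139  0.009264    0.0139
  eq         0.2864    0.6487    0.3563    0.2842
  solve Keq expr → x = 0.004632; check Q = 0.4546

[B]_eq = 0.2842 M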